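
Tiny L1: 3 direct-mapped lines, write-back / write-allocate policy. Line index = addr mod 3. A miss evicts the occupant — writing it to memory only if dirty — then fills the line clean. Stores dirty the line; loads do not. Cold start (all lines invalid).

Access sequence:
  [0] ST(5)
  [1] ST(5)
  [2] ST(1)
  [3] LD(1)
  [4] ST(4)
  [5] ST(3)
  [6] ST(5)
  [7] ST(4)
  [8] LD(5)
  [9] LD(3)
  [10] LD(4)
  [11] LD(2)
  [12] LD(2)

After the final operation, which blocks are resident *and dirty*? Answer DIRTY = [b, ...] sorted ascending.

0: W B5 -> L2 miss  d=D]
1: W B5 -> L2 hit  d=D]
2: W B1 -> L1 miss  d=D]
3: R B1 -> L1 hit  d=D]
4: W B4 -> L1 miss wb->B1  d=D]
5: W B3 -> L0 miss  d=D]
6: W B5 -> L2 hit  d=D]
7: W B4 -> L1 hit  d=D]
8: R B5 -> L2 hit  d=D]
9: R B3 -> L0 hit  d=D]
10: R B4 -> L1 hit  d=D]
11: R B2 -> L2 miss wb->B5  d=-]
12: R B2 -> L2 hit  d=-]

DIRTY = [3, 4]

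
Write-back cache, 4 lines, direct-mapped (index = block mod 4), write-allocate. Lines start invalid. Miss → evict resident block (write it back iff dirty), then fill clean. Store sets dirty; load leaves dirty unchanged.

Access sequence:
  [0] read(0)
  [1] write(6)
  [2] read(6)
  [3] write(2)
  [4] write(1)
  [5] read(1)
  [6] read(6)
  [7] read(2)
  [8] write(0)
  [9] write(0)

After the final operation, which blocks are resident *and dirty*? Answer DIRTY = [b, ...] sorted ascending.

  0 | R B0 → L0 miss [-]
  1 | W B6 → L2 miss [D]
  2 | R B6 → L2 hit [D]
  3 | W B2 → L2 miss wb→B6 [D]
  4 | W B1 → L1 miss [D]
  5 | R B1 → L1 hit [D]
  6 | R B6 → L2 miss wb→B2 [-]
  7 | R B2 → L2 miss [-]
  8 | W B0 → L0 hit [D]
  9 | W B0 → L0 hit [D]

DIRTY = [0, 1]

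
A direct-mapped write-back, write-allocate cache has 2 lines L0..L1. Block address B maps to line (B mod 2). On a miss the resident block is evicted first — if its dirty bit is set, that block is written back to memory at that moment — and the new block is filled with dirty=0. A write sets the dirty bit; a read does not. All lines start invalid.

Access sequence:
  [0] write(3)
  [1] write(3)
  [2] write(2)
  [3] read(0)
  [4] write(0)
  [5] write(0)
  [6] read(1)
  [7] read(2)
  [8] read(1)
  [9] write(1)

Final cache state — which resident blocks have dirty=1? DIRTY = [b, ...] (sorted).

DIRTY = [1]

  0 | W B3 → L1 miss [D]
  1 | W B3 → L1 hit [D]
  2 | W B2 → L0 miss [D]
  3 | R B0 → L0 miss wb→B2 [-]
  4 | W B0 → L0 hit [D]
  5 | W B0 → L0 hit [D]
  6 | R B1 → L1 miss wb→B3 [-]
  7 | R B2 → L0 miss wb→B0 [-]
  8 | R B1 → L1 hit [-]
  9 | W B1 → L1 hit [D]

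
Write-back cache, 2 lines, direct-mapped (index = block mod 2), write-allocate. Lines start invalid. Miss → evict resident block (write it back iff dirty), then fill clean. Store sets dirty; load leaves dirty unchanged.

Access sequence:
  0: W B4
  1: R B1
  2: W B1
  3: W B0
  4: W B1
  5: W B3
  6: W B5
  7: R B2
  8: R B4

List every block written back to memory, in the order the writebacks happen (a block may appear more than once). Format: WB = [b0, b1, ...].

  0 | W B4 → L0 miss [D]
  1 | R B1 → L1 miss [-]
  2 | W B1 → L1 hit [D]
  3 | W B0 → L0 miss wb→B4 [D]
  4 | W B1 → L1 hit [D]
  5 | W B3 → L1 miss wb→B1 [D]
  6 | W B5 → L1 miss wb→B3 [D]
  7 | R B2 → L0 miss wb→B0 [-]
  8 | R B4 → L0 miss [-]

WB = [4, 1, 3, 0]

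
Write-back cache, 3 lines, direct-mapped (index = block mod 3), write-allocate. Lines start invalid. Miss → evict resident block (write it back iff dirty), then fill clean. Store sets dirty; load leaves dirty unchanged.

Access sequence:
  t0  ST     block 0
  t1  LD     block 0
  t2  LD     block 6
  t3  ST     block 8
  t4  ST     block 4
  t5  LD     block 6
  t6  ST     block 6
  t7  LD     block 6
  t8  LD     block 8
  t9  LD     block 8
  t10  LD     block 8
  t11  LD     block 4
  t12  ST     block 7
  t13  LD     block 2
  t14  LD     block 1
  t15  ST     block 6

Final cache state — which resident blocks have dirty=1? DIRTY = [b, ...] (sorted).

  0 | W B0 → L0 miss [D]
  1 | R B0 → L0 hit [D]
  2 | R B6 → L0 miss wb→B0 [-]
  3 | W B8 → L2 miss [D]
  4 | W B4 → L1 miss [D]
  5 | R B6 → L0 hit [-]
  6 | W B6 → L0 hit [D]
  7 | R B6 → L0 hit [D]
  8 | R B8 → L2 hit [D]
  9 | R B8 → L2 hit [D]
  10 | R B8 → L2 hit [D]
  11 | R B4 → L1 hit [D]
  12 | W B7 → L1 miss wb→B4 [D]
  13 | R B2 → L2 miss wb→B8 [-]
  14 | R B1 → L1 miss wb→B7 [-]
  15 | W B6 → L0 hit [D]

DIRTY = [6]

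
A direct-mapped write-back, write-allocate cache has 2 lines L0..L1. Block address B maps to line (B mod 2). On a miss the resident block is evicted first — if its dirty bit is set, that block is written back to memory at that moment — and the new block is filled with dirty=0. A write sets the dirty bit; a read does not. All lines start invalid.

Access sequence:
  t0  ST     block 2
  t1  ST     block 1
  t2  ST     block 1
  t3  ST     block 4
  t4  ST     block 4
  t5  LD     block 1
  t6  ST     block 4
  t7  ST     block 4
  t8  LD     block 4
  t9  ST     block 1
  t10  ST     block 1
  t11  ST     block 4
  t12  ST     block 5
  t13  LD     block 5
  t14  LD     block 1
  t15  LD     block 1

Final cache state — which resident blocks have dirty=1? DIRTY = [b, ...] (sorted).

DIRTY = [4]

0: W B2 → L0 miss [D]
1: W B1 → L1 miss [D]
2: W B1 → L1 hit [D]
3: W B4 → L0 miss wb→B2 [D]
4: W B4 → L0 hit [D]
5: R B1 → L1 hit [D]
6: W B4 → L0 hit [D]
7: W B4 → L0 hit [D]
8: R B4 → L0 hit [D]
9: W B1 → L1 hit [D]
10: W B1 → L1 hit [D]
11: W B4 → L0 hit [D]
12: W B5 → L1 miss wb→B1 [D]
13: R B5 → L1 hit [D]
14: R B1 → L1 miss wb→B5 [-]
15: R B1 → L1 hit [-]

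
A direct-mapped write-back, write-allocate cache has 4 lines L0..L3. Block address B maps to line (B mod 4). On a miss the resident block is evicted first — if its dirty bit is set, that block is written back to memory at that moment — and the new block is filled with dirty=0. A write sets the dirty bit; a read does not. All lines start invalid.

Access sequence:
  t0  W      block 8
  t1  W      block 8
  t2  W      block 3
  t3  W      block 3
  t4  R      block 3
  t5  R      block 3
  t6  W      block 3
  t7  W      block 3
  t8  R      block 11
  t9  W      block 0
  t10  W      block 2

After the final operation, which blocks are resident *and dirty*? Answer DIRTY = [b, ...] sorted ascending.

0: W B8 -> L0 miss  d=D]
1: W B8 -> L0 hit  d=D]
2: W B3 -> L3 miss  d=D]
3: W B3 -> L3 hit  d=D]
4: R B3 -> L3 hit  d=D]
5: R B3 -> L3 hit  d=D]
6: W B3 -> L3 hit  d=D]
7: W B3 -> L3 hit  d=D]
8: R B11 -> L3 miss wb->B3  d=-]
9: W B0 -> L0 miss wb->B8  d=D]
10: W B2 -> L2 miss  d=D]

DIRTY = [0, 2]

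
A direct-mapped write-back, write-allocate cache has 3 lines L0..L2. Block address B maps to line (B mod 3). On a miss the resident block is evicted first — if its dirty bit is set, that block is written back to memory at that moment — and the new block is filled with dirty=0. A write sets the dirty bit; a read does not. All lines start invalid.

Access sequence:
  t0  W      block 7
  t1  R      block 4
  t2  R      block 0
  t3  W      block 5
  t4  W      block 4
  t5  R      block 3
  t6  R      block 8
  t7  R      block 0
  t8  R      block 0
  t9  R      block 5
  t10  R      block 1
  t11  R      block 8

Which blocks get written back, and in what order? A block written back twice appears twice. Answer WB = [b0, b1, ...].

WB = [7, 5, 4]

0: W B7 → L1 miss [D]
1: R B4 → L1 miss wb→B7 [-]
2: R B0 → L0 miss [-]
3: W B5 → L2 miss [D]
4: W B4 → L1 hit [D]
5: R B3 → L0 miss [-]
6: R B8 → L2 miss wb→B5 [-]
7: R B0 → L0 miss [-]
8: R B0 → L0 hit [-]
9: R B5 → L2 miss [-]
10: R B1 → L1 miss wb→B4 [-]
11: R B8 → L2 miss [-]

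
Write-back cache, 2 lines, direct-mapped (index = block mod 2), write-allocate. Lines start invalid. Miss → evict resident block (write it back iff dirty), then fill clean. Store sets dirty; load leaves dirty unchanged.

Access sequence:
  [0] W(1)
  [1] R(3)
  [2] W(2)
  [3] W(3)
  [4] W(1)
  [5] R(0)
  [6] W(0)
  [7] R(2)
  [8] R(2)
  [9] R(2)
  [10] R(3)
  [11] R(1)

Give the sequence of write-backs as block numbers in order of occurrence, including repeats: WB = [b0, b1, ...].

0: W B1 -> L1 miss  d=D]
1: R B3 -> L1 miss wb->B1  d=-]
2: W B2 -> L0 miss  d=D]
3: W B3 -> L1 hit  d=D]
4: W B1 -> L1 miss wb->B3  d=D]
5: R B0 -> L0 miss wb->B2  d=-]
6: W B0 -> L0 hit  d=D]
7: R B2 -> L0 miss wb->B0  d=-]
8: R B2 -> L0 hit  d=-]
9: R B2 -> L0 hit  d=-]
10: R B3 -> L1 miss wb->B1  d=-]
11: R B1 -> L1 miss  d=-]

WB = [1, 3, 2, 0, 1]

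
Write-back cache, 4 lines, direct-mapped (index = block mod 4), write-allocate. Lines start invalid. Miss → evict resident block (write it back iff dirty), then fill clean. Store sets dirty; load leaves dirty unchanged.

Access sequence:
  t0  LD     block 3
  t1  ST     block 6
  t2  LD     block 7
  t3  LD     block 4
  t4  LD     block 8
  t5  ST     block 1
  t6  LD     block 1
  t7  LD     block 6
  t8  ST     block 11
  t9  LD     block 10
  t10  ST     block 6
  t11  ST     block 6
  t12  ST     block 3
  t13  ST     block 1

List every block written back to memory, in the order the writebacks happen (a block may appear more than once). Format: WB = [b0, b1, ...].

WB = [6, 11]

  0 | R B3 → L3 miss [-]
  1 | W B6 → L2 miss [D]
  2 | R B7 → L3 miss [-]
  3 | R B4 → L0 miss [-]
  4 | R B8 → L0 miss [-]
  5 | W B1 → L1 miss [D]
  6 | R B1 → L1 hit [D]
  7 | R B6 → L2 hit [D]
  8 | W B11 → L3 miss [D]
  9 | R B10 → L2 miss wb→B6 [-]
  10 | W B6 → L2 miss [D]
  11 | W B6 → L2 hit [D]
  12 | W B3 → L3 miss wb→B11 [D]
  13 | W B1 → L1 hit [D]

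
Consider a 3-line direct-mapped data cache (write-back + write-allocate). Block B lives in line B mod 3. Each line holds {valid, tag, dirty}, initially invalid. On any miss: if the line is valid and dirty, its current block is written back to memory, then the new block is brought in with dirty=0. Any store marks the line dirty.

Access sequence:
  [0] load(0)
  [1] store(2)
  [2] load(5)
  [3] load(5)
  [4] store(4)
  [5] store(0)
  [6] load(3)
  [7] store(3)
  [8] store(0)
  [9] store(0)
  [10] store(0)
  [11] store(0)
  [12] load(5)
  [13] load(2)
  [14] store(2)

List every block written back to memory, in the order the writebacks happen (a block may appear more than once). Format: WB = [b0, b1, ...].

  0 | R B0 → L0 miss [-]
  1 | W B2 → L2 miss [D]
  2 | R B5 → L2 miss wb→B2 [-]
  3 | R B5 → L2 hit [-]
  4 | W B4 → L1 miss [D]
  5 | W B0 → L0 hit [D]
  6 | R B3 → L0 miss wb→B0 [-]
  7 | W B3 → L0 hit [D]
  8 | W B0 → L0 miss wb→B3 [D]
  9 | W B0 → L0 hit [D]
  10 | W B0 → L0 hit [D]
  11 | W B0 → L0 hit [D]
  12 | R B5 → L2 hit [-]
  13 | R B2 → L2 miss [-]
  14 | W B2 → L2 hit [D]

WB = [2, 0, 3]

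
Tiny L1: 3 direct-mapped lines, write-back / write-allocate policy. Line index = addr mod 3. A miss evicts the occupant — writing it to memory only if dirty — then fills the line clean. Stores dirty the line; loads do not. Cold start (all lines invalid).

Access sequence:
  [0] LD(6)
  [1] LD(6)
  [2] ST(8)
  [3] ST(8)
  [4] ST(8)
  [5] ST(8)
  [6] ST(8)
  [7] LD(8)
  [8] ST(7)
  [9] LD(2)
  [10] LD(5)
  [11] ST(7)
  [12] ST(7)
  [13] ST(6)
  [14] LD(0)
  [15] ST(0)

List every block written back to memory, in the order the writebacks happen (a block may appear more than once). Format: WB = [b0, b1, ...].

WB = [8, 6]

  0 | R B6 → L0 miss [-]
  1 | R B6 → L0 hit [-]
  2 | W B8 → L2 miss [D]
  3 | W B8 → L2 hit [D]
  4 | W B8 → L2 hit [D]
  5 | W B8 → L2 hit [D]
  6 | W B8 → L2 hit [D]
  7 | R B8 → L2 hit [D]
  8 | W B7 → L1 miss [D]
  9 | R B2 → L2 miss wb→B8 [-]
  10 | R B5 → L2 miss [-]
  11 | W B7 → L1 hit [D]
  12 | W B7 → L1 hit [D]
  13 | W B6 → L0 hit [D]
  14 | R B0 → L0 miss wb→B6 [-]
  15 | W B0 → L0 hit [D]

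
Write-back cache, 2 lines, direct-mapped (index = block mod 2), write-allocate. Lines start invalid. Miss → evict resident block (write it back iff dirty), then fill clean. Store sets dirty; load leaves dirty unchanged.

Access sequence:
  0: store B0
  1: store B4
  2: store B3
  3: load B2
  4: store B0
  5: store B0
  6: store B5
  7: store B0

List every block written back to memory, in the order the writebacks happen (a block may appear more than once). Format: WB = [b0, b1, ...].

  0 | W B0 → L0 miss [D]
  1 | W B4 → L0 miss wb→B0 [D]
  2 | W B3 → L1 miss [D]
  3 | R B2 → L0 miss wb→B4 [-]
  4 | W B0 → L0 miss [D]
  5 | W B0 → L0 hit [D]
  6 | W B5 → L1 miss wb→B3 [D]
  7 | W B0 → L0 hit [D]

WB = [0, 4, 3]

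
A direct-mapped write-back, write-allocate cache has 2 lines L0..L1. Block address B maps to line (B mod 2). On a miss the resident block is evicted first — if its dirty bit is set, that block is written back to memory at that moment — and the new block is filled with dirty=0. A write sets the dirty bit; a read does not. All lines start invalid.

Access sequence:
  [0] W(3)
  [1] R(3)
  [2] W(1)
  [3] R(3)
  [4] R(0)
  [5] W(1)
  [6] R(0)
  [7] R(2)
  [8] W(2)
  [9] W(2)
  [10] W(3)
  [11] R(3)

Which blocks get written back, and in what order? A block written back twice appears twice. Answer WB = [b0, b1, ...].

  0 | W B3 → L1 miss [D]
  1 | R B3 → L1 hit [D]
  2 | W B1 → L1 miss wb→B3 [D]
  3 | R B3 → L1 miss wb→B1 [-]
  4 | R B0 → L0 miss [-]
  5 | W B1 → L1 miss [D]
  6 | R B0 → L0 hit [-]
  7 | R B2 → L0 miss [-]
  8 | W B2 → L0 hit [D]
  9 | W B2 → L0 hit [D]
  10 | W B3 → L1 miss wb→B1 [D]
  11 | R B3 → L1 hit [D]

WB = [3, 1, 1]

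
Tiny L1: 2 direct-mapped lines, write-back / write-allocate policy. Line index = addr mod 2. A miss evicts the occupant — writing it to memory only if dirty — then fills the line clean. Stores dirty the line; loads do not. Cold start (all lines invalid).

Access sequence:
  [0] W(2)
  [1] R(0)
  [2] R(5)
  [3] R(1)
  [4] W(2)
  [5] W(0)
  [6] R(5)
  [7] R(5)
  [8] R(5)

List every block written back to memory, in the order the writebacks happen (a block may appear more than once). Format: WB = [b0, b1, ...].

WB = [2, 2]

0: W B2 -> L0 miss  d=D]
1: R B0 -> L0 miss wb->B2  d=-]
2: R B5 -> L1 miss  d=-]
3: R B1 -> L1 miss  d=-]
4: W B2 -> L0 miss  d=D]
5: W B0 -> L0 miss wb->B2  d=D]
6: R B5 -> L1 miss  d=-]
7: R B5 -> L1 hit  d=-]
8: R B5 -> L1 hit  d=-]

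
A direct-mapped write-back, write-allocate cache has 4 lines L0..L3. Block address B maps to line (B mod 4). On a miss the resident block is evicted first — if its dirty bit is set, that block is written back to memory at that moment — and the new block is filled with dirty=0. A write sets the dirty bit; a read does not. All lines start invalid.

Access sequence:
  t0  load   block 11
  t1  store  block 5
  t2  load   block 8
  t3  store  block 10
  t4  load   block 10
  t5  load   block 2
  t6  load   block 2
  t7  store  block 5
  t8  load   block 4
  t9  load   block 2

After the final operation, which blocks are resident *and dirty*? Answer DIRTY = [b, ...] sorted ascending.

  0 | R B11 → L3 miss [-]
  1 | W B5 → L1 miss [D]
  2 | R B8 → L0 miss [-]
  3 | W B10 → L2 miss [D]
  4 | R B10 → L2 hit [D]
  5 | R B2 → L2 miss wb→B10 [-]
  6 | R B2 → L2 hit [-]
  7 | W B5 → L1 hit [D]
  8 | R B4 → L0 miss [-]
  9 | R B2 → L2 hit [-]

DIRTY = [5]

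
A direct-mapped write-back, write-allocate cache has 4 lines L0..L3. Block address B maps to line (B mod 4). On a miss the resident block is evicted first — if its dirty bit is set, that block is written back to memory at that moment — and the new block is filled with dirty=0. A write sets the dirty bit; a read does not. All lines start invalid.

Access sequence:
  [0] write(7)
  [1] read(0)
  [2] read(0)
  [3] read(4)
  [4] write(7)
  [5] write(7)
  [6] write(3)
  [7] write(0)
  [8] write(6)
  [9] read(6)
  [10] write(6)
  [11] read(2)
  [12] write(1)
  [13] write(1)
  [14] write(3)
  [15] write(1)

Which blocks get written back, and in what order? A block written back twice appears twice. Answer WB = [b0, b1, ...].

0: W B7 -> L3 miss  d=D]
1: R B0 -> L0 miss  d=-]
2: R B0 -> L0 hit  d=-]
3: R B4 -> L0 miss  d=-]
4: W B7 -> L3 hit  d=D]
5: W B7 -> L3 hit  d=D]
6: W B3 -> L3 miss wb->B7  d=D]
7: W B0 -> L0 miss  d=D]
8: W B6 -> L2 miss  d=D]
9: R B6 -> L2 hit  d=D]
10: W B6 -> L2 hit  d=D]
11: R B2 -> L2 miss wb->B6  d=-]
12: W B1 -> L1 miss  d=D]
13: W B1 -> L1 hit  d=D]
14: W B3 -> L3 hit  d=D]
15: W B1 -> L1 hit  d=D]

WB = [7, 6]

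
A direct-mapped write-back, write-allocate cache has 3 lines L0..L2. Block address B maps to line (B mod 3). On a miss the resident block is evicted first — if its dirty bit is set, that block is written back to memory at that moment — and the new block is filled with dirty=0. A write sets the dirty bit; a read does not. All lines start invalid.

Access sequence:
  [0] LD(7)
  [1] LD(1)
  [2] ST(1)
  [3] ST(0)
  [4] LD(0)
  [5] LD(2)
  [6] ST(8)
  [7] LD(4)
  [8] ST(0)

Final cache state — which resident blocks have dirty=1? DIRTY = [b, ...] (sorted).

DIRTY = [0, 8]

0: R B7 → L1 miss [-]
1: R B1 → L1 miss [-]
2: W B1 → L1 hit [D]
3: W B0 → L0 miss [D]
4: R B0 → L0 hit [D]
5: R B2 → L2 miss [-]
6: W B8 → L2 miss [D]
7: R B4 → L1 miss wb→B1 [-]
8: W B0 → L0 hit [D]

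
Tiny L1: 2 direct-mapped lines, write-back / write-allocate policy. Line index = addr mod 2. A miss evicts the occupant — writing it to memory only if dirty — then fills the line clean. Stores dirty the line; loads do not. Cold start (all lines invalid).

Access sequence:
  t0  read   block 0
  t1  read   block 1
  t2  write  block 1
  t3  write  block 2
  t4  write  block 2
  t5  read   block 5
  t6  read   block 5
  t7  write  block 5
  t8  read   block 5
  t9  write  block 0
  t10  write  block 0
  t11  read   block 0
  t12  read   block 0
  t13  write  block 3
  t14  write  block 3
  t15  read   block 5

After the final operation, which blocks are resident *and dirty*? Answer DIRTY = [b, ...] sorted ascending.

0: R B0 -> L0 miss  d=-]
1: R B1 -> L1 miss  d=-]
2: W B1 -> L1 hit  d=D]
3: W B2 -> L0 miss  d=D]
4: W B2 -> L0 hit  d=D]
5: R B5 -> L1 miss wb->B1  d=-]
6: R B5 -> L1 hit  d=-]
7: W B5 -> L1 hit  d=D]
8: R B5 -> L1 hit  d=D]
9: W B0 -> L0 miss wb->B2  d=D]
10: W B0 -> L0 hit  d=D]
11: R B0 -> L0 hit  d=D]
12: R B0 -> L0 hit  d=D]
13: W B3 -> L1 miss wb->B5  d=D]
14: W B3 -> L1 hit  d=D]
15: R B5 -> L1 miss wb->B3  d=-]

DIRTY = [0]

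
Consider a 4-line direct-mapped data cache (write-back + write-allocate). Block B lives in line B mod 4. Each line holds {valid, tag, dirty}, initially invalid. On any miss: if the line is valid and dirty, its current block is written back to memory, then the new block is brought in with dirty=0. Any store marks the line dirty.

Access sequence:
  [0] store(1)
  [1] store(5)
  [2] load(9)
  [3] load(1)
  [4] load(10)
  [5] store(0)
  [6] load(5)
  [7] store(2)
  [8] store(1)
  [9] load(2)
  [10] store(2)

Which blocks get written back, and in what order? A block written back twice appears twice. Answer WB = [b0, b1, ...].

0: W B1 -> L1 miss  d=D]
1: W B5 -> L1 miss wb->B1  d=D]
2: R B9 -> L1 miss wb->B5  d=-]
3: R B1 -> L1 miss  d=-]
4: R B10 -> L2 miss  d=-]
5: W B0 -> L0 miss  d=D]
6: R B5 -> L1 miss  d=-]
7: W B2 -> L2 miss  d=D]
8: W B1 -> L1 miss  d=D]
9: R B2 -> L2 hit  d=D]
10: W B2 -> L2 hit  d=D]

WB = [1, 5]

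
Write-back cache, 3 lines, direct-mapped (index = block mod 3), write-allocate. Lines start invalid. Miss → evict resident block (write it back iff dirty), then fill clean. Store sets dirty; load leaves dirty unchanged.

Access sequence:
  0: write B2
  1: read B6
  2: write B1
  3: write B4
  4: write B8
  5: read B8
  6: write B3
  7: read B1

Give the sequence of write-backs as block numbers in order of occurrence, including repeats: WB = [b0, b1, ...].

  0 | W B2 → L2 miss [D]
  1 | R B6 → L0 miss [-]
  2 | W B1 → L1 miss [D]
  3 | W B4 → L1 miss wb→B1 [D]
  4 | W B8 → L2 miss wb→B2 [D]
  5 | R B8 → L2 hit [D]
  6 | W B3 → L0 miss [D]
  7 | R B1 → L1 miss wb→B4 [-]

WB = [1, 2, 4]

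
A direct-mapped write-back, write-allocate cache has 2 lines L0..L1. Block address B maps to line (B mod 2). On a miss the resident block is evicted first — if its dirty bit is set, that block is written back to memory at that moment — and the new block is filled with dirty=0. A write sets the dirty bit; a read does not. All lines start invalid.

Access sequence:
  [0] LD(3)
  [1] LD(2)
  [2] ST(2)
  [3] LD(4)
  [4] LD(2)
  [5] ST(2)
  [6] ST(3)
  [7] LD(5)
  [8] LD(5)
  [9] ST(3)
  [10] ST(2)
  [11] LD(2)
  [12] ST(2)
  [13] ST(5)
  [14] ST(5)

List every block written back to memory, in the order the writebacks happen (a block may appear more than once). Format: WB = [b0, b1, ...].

0: R B3 → L1 miss [-]
1: R B2 → L0 miss [-]
2: W B2 → L0 hit [D]
3: R B4 → L0 miss wb→B2 [-]
4: R B2 → L0 miss [-]
5: W B2 → L0 hit [D]
6: W B3 → L1 hit [D]
7: R B5 → L1 miss wb→B3 [-]
8: R B5 → L1 hit [-]
9: W B3 → L1 miss [D]
10: W B2 → L0 hit [D]
11: R B2 → L0 hit [D]
12: W B2 → L0 hit [D]
13: W B5 → L1 miss wb→B3 [D]
14: W B5 → L1 hit [D]

WB = [2, 3, 3]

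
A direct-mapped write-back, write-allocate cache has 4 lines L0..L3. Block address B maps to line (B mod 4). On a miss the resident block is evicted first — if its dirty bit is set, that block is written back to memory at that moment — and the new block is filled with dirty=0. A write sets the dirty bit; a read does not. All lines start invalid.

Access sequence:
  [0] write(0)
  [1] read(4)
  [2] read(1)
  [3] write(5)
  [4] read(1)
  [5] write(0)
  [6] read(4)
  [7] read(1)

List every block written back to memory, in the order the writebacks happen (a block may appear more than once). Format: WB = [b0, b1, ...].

WB = [0, 5, 0]

0: W B0 -> L0 miss  d=D]
1: R B4 -> L0 miss wb->B0  d=-]
2: R B1 -> L1 miss  d=-]
3: W B5 -> L1 miss  d=D]
4: R B1 -> L1 miss wb->B5  d=-]
5: W B0 -> L0 miss  d=D]
6: R B4 -> L0 miss wb->B0  d=-]
7: R B1 -> L1 hit  d=-]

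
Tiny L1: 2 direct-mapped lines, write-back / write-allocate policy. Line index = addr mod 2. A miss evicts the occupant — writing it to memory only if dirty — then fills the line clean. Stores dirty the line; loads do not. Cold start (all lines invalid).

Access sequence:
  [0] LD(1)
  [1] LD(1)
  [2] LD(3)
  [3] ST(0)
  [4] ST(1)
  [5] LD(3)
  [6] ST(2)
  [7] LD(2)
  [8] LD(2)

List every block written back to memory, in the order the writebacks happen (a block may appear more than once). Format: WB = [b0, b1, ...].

WB = [1, 0]

0: R B1 → L1 miss [-]
1: R B1 → L1 hit [-]
2: R B3 → L1 miss [-]
3: W B0 → L0 miss [D]
4: W B1 → L1 miss [D]
5: R B3 → L1 miss wb→B1 [-]
6: W B2 → L0 miss wb→B0 [D]
7: R B2 → L0 hit [D]
8: R B2 → L0 hit [D]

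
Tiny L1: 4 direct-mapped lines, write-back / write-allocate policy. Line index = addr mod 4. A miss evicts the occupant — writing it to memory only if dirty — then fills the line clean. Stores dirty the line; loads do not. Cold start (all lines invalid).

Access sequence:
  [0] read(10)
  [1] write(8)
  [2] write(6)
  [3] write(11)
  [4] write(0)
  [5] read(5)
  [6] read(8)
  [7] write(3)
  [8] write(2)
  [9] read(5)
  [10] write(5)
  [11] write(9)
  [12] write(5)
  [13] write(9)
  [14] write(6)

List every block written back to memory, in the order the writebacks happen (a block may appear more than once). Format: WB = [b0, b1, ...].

0: R B10 -> L2 miss  d=-]
1: W B8 -> L0 miss  d=D]
2: W B6 -> L2 miss  d=D]
3: W B11 -> L3 miss  d=D]
4: W B0 -> L0 miss wb->B8  d=D]
5: R B5 -> L1 miss  d=-]
6: R B8 -> L0 miss wb->B0  d=-]
7: W B3 -> L3 miss wb->B11  d=D]
8: W B2 -> L2 miss wb->B6  d=D]
9: R B5 -> L1 hit  d=-]
10: W B5 -> L1 hit  d=D]
11: W B9 -> L1 miss wb->B5  d=D]
12: W B5 -> L1 miss wb->B9  d=D]
13: W B9 -> L1 miss wb->B5  d=D]
14: W B6 -> L2 miss wb->B2  d=D]

WB = [8, 0, 11, 6, 5, 9, 5, 2]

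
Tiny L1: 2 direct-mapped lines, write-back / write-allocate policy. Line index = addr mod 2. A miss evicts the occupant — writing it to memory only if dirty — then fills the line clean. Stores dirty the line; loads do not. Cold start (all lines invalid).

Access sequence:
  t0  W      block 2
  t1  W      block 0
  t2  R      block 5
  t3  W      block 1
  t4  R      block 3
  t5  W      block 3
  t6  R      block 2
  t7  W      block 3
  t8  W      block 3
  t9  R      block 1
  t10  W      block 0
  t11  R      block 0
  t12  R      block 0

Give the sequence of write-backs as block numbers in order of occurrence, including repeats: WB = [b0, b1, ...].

  0 | W B2 → L0 miss [D]
  1 | W B0 → L0 miss wb→B2 [D]
  2 | R B5 → L1 miss [-]
  3 | W B1 → L1 miss [D]
  4 | R B3 → L1 miss wb→B1 [-]
  5 | W B3 → L1 hit [D]
  6 | R B2 → L0 miss wb→B0 [-]
  7 | W B3 → L1 hit [D]
  8 | W B3 → L1 hit [D]
  9 | R B1 → L1 miss wb→B3 [-]
  10 | W B0 → L0 miss [D]
  11 | R B0 → L0 hit [D]
  12 | R B0 → L0 hit [D]

WB = [2, 1, 0, 3]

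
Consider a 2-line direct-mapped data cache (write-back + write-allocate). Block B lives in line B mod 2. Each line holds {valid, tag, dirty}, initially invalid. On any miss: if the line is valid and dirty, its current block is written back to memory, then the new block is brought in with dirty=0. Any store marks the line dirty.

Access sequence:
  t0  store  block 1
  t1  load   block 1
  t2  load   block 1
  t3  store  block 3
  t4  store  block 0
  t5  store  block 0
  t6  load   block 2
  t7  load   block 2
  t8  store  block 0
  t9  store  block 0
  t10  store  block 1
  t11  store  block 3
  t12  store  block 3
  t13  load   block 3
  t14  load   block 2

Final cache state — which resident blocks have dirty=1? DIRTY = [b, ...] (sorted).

0: W B1 → L1 miss [D]
1: R B1 → L1 hit [D]
2: R B1 → L1 hit [D]
3: W B3 → L1 miss wb→B1 [D]
4: W B0 → L0 miss [D]
5: W B0 → L0 hit [D]
6: R B2 → L0 miss wb→B0 [-]
7: R B2 → L0 hit [-]
8: W B0 → L0 miss [D]
9: W B0 → L0 hit [D]
10: W B1 → L1 miss wb→B3 [D]
11: W B3 → L1 miss wb→B1 [D]
12: W B3 → L1 hit [D]
13: R B3 → L1 hit [D]
14: R B2 → L0 miss wb→B0 [-]

DIRTY = [3]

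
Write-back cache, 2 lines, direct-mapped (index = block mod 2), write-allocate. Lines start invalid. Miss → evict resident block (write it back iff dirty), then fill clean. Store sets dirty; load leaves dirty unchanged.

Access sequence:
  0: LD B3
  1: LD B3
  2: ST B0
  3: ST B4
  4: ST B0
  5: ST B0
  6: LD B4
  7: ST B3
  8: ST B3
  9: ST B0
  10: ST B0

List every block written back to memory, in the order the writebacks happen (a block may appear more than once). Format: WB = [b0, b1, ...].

0: R B3 → L1 miss [-]
1: R B3 → L1 hit [-]
2: W B0 → L0 miss [D]
3: W B4 → L0 miss wb→B0 [D]
4: W B0 → L0 miss wb→B4 [D]
5: W B0 → L0 hit [D]
6: R B4 → L0 miss wb→B0 [-]
7: W B3 → L1 hit [D]
8: W B3 → L1 hit [D]
9: W B0 → L0 miss [D]
10: W B0 → L0 hit [D]

WB = [0, 4, 0]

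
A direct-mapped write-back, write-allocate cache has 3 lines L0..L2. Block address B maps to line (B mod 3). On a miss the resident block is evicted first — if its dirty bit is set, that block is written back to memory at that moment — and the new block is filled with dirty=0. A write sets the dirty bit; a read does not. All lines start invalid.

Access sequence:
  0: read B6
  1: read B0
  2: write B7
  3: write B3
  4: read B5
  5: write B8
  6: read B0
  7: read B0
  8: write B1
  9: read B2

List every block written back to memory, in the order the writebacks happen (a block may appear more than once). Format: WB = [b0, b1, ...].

0: R B6 -> L0 miss  d=-]
1: R B0 -> L0 miss  d=-]
2: W B7 -> L1 miss  d=D]
3: W B3 -> L0 miss  d=D]
4: R B5 -> L2 miss  d=-]
5: W B8 -> L2 miss  d=D]
6: R B0 -> L0 miss wb->B3  d=-]
7: R B0 -> L0 hit  d=-]
8: W B1 -> L1 miss wb->B7  d=D]
9: R B2 -> L2 miss wb->B8  d=-]

WB = [3, 7, 8]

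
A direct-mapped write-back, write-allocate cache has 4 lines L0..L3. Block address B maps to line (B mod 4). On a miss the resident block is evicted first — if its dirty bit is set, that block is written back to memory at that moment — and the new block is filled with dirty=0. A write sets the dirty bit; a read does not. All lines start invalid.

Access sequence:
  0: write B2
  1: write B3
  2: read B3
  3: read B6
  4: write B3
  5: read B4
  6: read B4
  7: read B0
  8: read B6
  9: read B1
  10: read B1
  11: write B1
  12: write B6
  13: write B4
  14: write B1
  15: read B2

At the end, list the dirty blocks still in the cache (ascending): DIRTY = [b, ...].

0: W B2 → L2 miss [D]
1: W B3 → L3 miss [D]
2: R B3 → L3 hit [D]
3: R B6 → L2 miss wb→B2 [-]
4: W B3 → L3 hit [D]
5: R B4 → L0 miss [-]
6: R B4 → L0 hit [-]
7: R B0 → L0 miss [-]
8: R B6 → L2 hit [-]
9: R B1 → L1 miss [-]
10: R B1 → L1 hit [-]
11: W B1 → L1 hit [D]
12: W B6 → L2 hit [D]
13: W B4 → L0 miss [D]
14: W B1 → L1 hit [D]
15: R B2 → L2 miss wb→B6 [-]

DIRTY = [1, 3, 4]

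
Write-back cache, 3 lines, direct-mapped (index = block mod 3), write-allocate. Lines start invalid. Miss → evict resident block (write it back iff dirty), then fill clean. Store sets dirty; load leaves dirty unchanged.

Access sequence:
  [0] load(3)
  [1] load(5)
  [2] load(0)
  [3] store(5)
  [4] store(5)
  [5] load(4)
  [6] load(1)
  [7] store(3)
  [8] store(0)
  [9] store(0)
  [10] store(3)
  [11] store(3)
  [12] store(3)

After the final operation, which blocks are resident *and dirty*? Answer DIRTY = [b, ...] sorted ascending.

DIRTY = [3, 5]

0: R B3 -> L0 miss  d=-]
1: R B5 -> L2 miss  d=-]
2: R B0 -> L0 miss  d=-]
3: W B5 -> L2 hit  d=D]
4: W B5 -> L2 hit  d=D]
5: R B4 -> L1 miss  d=-]
6: R B1 -> L1 miss  d=-]
7: W B3 -> L0 miss  d=D]
8: W B0 -> L0 miss wb->B3  d=D]
9: W B0 -> L0 hit  d=D]
10: W B3 -> L0 miss wb->B0  d=D]
11: W B3 -> L0 hit  d=D]
12: W B3 -> L0 hit  d=D]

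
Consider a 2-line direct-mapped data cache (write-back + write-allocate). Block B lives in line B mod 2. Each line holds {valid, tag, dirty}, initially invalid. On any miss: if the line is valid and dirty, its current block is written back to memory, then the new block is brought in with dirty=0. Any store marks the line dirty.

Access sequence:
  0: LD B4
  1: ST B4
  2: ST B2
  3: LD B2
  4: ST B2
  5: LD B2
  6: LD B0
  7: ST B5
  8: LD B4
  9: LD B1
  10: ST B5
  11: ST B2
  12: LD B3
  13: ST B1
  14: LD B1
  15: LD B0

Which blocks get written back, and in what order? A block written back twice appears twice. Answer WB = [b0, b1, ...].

WB = [4, 2, 5, 5, 2]

  0 | R B4 → L0 miss [-]
  1 | W B4 → L0 hit [D]
  2 | W B2 → L0 miss wb→B4 [D]
  3 | R B2 → L0 hit [D]
  4 | W B2 → L0 hit [D]
  5 | R B2 → L0 hit [D]
  6 | R B0 → L0 miss wb→B2 [-]
  7 | W B5 → L1 miss [D]
  8 | R B4 → L0 miss [-]
  9 | R B1 → L1 miss wb→B5 [-]
  10 | W B5 → L1 miss [D]
  11 | W B2 → L0 miss [D]
  12 | R B3 → L1 miss wb→B5 [-]
  13 | W B1 → L1 miss [D]
  14 | R B1 → L1 hit [D]
  15 | R B0 → L0 miss wb→B2 [-]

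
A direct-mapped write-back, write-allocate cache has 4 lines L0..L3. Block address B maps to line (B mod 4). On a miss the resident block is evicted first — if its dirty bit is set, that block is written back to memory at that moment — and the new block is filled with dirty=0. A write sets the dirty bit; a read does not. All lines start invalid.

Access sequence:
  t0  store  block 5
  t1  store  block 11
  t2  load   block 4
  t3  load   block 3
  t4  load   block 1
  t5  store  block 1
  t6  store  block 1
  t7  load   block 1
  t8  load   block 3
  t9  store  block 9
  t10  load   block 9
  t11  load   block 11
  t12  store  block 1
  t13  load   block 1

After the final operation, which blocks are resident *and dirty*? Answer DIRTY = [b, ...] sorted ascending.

0: W B5 → L1 miss [D]
1: W B11 → L3 miss [D]
2: R B4 → L0 miss [-]
3: R B3 → L3 miss wb→B11 [-]
4: R B1 → L1 miss wb→B5 [-]
5: W B1 → L1 hit [D]
6: W B1 → L1 hit [D]
7: R B1 → L1 hit [D]
8: R B3 → L3 hit [-]
9: W B9 → L1 miss wb→B1 [D]
10: R B9 → L1 hit [D]
11: R B11 → L3 miss [-]
12: W B1 → L1 miss wb→B9 [D]
13: R B1 → L1 hit [D]

DIRTY = [1]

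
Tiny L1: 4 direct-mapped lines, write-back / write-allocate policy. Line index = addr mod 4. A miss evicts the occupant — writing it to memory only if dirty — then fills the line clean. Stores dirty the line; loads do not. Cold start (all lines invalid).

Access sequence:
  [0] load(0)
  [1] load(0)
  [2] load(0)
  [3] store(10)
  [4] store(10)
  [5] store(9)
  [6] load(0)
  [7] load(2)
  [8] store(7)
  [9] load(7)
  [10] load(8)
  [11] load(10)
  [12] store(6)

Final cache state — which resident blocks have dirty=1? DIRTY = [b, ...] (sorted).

DIRTY = [6, 7, 9]

  0 | R B0 → L0 miss [-]
  1 | R B0 → L0 hit [-]
  2 | R B0 → L0 hit [-]
  3 | W B10 → L2 miss [D]
  4 | W B10 → L2 hit [D]
  5 | W B9 → L1 miss [D]
  6 | R B0 → L0 hit [-]
  7 | R B2 → L2 miss wb→B10 [-]
  8 | W B7 → L3 miss [D]
  9 | R B7 → L3 hit [D]
  10 | R B8 → L0 miss [-]
  11 | R B10 → L2 miss [-]
  12 | W B6 → L2 miss [D]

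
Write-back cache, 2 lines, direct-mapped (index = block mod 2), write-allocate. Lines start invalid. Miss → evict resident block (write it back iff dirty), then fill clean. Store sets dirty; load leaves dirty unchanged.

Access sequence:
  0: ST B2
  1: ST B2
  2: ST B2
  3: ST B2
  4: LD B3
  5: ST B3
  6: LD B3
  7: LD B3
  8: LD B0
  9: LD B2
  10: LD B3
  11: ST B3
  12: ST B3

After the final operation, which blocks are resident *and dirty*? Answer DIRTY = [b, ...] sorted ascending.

  0 | W B2 → L0 miss [D]
  1 | W B2 → L0 hit [D]
  2 | W B2 → L0 hit [D]
  3 | W B2 → L0 hit [D]
  4 | R B3 → L1 miss [-]
  5 | W B3 → L1 hit [D]
  6 | R B3 → L1 hit [D]
  7 | R B3 → L1 hit [D]
  8 | R B0 → L0 miss wb→B2 [-]
  9 | R B2 → L0 miss [-]
  10 | R B3 → L1 hit [D]
  11 | W B3 → L1 hit [D]
  12 | W B3 → L1 hit [D]

DIRTY = [3]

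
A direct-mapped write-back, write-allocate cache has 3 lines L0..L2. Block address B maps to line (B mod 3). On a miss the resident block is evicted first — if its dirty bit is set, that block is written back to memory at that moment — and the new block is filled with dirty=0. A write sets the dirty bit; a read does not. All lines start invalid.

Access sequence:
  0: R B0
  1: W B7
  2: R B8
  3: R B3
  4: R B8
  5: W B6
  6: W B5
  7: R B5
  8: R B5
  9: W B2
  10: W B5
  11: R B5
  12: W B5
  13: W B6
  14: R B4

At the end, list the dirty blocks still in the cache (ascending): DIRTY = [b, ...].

DIRTY = [5, 6]

0: R B0 -> L0 miss  d=-]
1: W B7 -> L1 miss  d=D]
2: R B8 -> L2 miss  d=-]
3: R B3 -> L0 miss  d=-]
4: R B8 -> L2 hit  d=-]
5: W B6 -> L0 miss  d=D]
6: W B5 -> L2 miss  d=D]
7: R B5 -> L2 hit  d=D]
8: R B5 -> L2 hit  d=D]
9: W B2 -> L2 miss wb->B5  d=D]
10: W B5 -> L2 miss wb->B2  d=D]
11: R B5 -> L2 hit  d=D]
12: W B5 -> L2 hit  d=D]
13: W B6 -> L0 hit  d=D]
14: R B4 -> L1 miss wb->B7  d=-]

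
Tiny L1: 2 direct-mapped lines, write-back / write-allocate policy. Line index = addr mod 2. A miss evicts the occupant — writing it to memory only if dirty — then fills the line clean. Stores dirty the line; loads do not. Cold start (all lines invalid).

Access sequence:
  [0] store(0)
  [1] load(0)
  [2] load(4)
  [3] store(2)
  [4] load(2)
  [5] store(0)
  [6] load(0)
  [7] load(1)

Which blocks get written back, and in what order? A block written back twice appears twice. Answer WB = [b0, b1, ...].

  0 | W B0 → L0 miss [D]
  1 | R B0 → L0 hit [D]
  2 | R B4 → L0 miss wb→B0 [-]
  3 | W B2 → L0 miss [D]
  4 | R B2 → L0 hit [D]
  5 | W B0 → L0 miss wb→B2 [D]
  6 | R B0 → L0 hit [D]
  7 | R B1 → L1 miss [-]

WB = [0, 2]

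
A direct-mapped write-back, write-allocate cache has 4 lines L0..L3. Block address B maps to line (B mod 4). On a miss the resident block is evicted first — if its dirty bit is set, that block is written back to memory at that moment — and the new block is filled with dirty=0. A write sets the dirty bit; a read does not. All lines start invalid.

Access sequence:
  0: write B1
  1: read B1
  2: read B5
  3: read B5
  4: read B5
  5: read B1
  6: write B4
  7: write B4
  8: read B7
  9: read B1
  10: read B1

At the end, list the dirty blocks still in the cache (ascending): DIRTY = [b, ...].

  0 | W B1 → L1 miss [D]
  1 | R B1 → L1 hit [D]
  2 | R B5 → L1 miss wb→B1 [-]
  3 | R B5 → L1 hit [-]
  4 | R B5 → L1 hit [-]
  5 | R B1 → L1 miss [-]
  6 | W B4 → L0 miss [D]
  7 | W B4 → L0 hit [D]
  8 | R B7 → L3 miss [-]
  9 | R B1 → L1 hit [-]
  10 | R B1 → L1 hit [-]

DIRTY = [4]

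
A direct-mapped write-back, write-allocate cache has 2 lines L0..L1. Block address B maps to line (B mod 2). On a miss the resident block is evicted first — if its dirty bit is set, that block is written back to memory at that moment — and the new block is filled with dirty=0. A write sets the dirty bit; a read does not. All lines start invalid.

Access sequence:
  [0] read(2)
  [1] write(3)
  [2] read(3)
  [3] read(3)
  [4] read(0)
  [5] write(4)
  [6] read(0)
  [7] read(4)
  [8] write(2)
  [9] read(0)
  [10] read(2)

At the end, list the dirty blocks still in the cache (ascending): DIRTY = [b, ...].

0: R B2 -> L0 miss  d=-]
1: W B3 -> L1 miss  d=D]
2: R B3 -> L1 hit  d=D]
3: R B3 -> L1 hit  d=D]
4: R B0 -> L0 miss  d=-]
5: W B4 -> L0 miss  d=D]
6: R B0 -> L0 miss wb->B4  d=-]
7: R B4 -> L0 miss  d=-]
8: W B2 -> L0 miss  d=D]
9: R B0 -> L0 miss wb->B2  d=-]
10: R B2 -> L0 miss  d=-]

DIRTY = [3]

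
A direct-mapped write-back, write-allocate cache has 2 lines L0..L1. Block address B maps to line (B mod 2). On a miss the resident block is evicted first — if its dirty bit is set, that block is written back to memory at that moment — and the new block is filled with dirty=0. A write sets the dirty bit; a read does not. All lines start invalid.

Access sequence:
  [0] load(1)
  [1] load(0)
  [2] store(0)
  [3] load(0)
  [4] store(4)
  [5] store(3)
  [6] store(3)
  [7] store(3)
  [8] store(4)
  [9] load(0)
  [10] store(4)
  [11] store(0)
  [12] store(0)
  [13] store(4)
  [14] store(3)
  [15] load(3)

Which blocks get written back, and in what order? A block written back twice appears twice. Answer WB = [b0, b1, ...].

WB = [0, 4, 4, 0]

  0 | R B1 → L1 miss [-]
  1 | R B0 → L0 miss [-]
  2 | W B0 → L0 hit [D]
  3 | R B0 → L0 hit [D]
  4 | W B4 → L0 miss wb→B0 [D]
  5 | W B3 → L1 miss [D]
  6 | W B3 → L1 hit [D]
  7 | W B3 → L1 hit [D]
  8 | W B4 → L0 hit [D]
  9 | R B0 → L0 miss wb→B4 [-]
  10 | W B4 → L0 miss [D]
  11 | W B0 → L0 miss wb→B4 [D]
  12 | W B0 → L0 hit [D]
  13 | W B4 → L0 miss wb→B0 [D]
  14 | W B3 → L1 hit [D]
  15 | R B3 → L1 hit [D]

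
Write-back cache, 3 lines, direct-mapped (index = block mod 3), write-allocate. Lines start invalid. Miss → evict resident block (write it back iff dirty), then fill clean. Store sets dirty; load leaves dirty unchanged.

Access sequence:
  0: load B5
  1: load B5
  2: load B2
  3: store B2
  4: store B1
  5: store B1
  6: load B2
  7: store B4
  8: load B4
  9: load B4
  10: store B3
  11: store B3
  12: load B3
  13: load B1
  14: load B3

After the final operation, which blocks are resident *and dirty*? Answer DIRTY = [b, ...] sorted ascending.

0: R B5 → L2 miss [-]
1: R B5 → L2 hit [-]
2: R B2 → L2 miss [-]
3: W B2 → L2 hit [D]
4: W B1 → L1 miss [D]
5: W B1 → L1 hit [D]
6: R B2 → L2 hit [D]
7: W B4 → L1 miss wb→B1 [D]
8: R B4 → L1 hit [D]
9: R B4 → L1 hit [D]
10: W B3 → L0 miss [D]
11: W B3 → L0 hit [D]
12: R B3 → L0 hit [D]
13: R B1 → L1 miss wb→B4 [-]
14: R B3 → L0 hit [D]

DIRTY = [2, 3]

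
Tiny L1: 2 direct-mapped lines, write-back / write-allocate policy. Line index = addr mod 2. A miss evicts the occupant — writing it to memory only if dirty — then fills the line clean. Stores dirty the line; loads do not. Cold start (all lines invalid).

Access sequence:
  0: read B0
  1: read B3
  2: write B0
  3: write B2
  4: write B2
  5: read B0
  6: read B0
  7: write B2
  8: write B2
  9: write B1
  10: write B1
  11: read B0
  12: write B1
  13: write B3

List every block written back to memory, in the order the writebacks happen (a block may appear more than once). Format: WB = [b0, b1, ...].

0: R B0 → L0 miss [-]
1: R B3 → L1 miss [-]
2: W B0 → L0 hit [D]
3: W B2 → L0 miss wb→B0 [D]
4: W B2 → L0 hit [D]
5: R B0 → L0 miss wb→B2 [-]
6: R B0 → L0 hit [-]
7: W B2 → L0 miss [D]
8: W B2 → L0 hit [D]
9: W B1 → L1 miss [D]
10: W B1 → L1 hit [D]
11: R B0 → L0 miss wb→B2 [-]
12: W B1 → L1 hit [D]
13: W B3 → L1 miss wb→B1 [D]

WB = [0, 2, 2, 1]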